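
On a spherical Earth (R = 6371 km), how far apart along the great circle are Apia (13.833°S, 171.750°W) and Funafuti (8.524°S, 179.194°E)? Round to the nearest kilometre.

Δλ = 179.194 − -171.750 = 350.944°; wrapped into (−180°, 180°]: -9.056°.
Δφ = -8.524 − -13.833 = 5.309°.
a = sin²(Δφ/2) + cos φ₁ · cos φ₂ · sin²(Δλ/2) = 0.008130.
c = 2·atan2(√a, √(1−a)) = 0.18058 rad → d = 6371·c ≈ 1150.45 km.

1150 km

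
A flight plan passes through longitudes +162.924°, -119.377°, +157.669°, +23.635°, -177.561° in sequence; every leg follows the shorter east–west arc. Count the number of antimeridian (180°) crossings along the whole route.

3

Leg 1: +162.924° → -119.377°, shortest Δλ = 77.699° (east) — crosses 180°.
Leg 2: -119.377° → +157.669°, shortest Δλ = -82.954° (west) — crosses 180°.
Leg 3: +157.669° → +23.635°, shortest Δλ = -134.034° (west) — does not cross 180°.
Leg 4: +23.635° → -177.561°, shortest Δλ = 158.804° (east) — crosses 180°.
Total crossings: 3.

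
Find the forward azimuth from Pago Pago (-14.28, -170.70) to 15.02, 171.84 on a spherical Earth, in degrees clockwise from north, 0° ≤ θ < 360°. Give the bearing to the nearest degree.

329°

Δλ = 171.84 − -170.70 = 342.54°; wrapped into (−180°, 180°]: -17.46°.
θ = atan2( sin Δλ · cos φ₂ , cos φ₁ · sin φ₂ − sin φ₁ · cos φ₂ · cos Δλ )
  = atan2(-0.28979, 0.47841) = -31.205° → normalised to [0°, 360°): 328.795°.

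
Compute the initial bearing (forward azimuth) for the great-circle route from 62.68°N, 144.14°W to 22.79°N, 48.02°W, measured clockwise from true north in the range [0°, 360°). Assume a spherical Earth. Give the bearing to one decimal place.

Δλ = -48.02 − -144.14 = 96.12°.
θ = atan2( sin Δλ · cos φ₂ , cos φ₁ · sin φ₂ − sin φ₁ · cos φ₂ · cos Δλ )
  = atan2(0.91668, 0.26510) = 73.870° → normalised to [0°, 360°): 73.870°.

73.9°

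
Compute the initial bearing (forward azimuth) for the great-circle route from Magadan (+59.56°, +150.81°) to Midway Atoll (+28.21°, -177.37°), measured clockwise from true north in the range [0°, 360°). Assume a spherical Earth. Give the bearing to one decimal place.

131.2°

Δλ = -177.37 − 150.81 = -328.18°; wrapped into (−180°, 180°]: 31.82°.
θ = atan2( sin Δλ · cos φ₂ , cos φ₁ · sin φ₂ − sin φ₁ · cos φ₂ · cos Δλ )
  = atan2(0.46463, -0.40608) = 131.153° → normalised to [0°, 360°): 131.153°.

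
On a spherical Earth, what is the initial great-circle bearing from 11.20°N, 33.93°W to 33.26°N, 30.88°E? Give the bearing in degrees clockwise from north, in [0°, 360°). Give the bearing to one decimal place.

Δλ = 30.88 − -33.93 = 64.81°.
θ = atan2( sin Δλ · cos φ₂ , cos φ₁ · sin φ₂ − sin φ₁ · cos φ₂ · cos Δλ )
  = atan2(0.75667, 0.46887) = 58.216° → normalised to [0°, 360°): 58.216°.

58.2°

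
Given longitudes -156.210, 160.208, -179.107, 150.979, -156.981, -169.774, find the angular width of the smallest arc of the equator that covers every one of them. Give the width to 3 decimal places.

52.811°

Sort the longitudes: -179.107°, -169.774°, -156.981°, -156.210°, +150.979°, +160.208°.
Eastward gaps between consecutive values (wrapping around): 9.333°, 12.793°, 0.771°, 307.189°, 9.229°, 20.685°.
Largest gap = 307.189° ⇒ minimal covering band is its complement: 360° − 307.189° = 52.811°.
Band runs from +150.979° eastward to -156.210°, crossing the antimeridian.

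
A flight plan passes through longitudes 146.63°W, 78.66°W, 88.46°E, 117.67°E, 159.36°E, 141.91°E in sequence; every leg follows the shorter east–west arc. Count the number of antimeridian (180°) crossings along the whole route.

Leg 1: -146.63° → -78.66°, shortest Δλ = 67.97° (east) — does not cross 180°.
Leg 2: -78.66° → +88.46°, shortest Δλ = 167.12° (east) — does not cross 180°.
Leg 3: +88.46° → +117.67°, shortest Δλ = 29.21° (east) — does not cross 180°.
Leg 4: +117.67° → +159.36°, shortest Δλ = 41.69° (east) — does not cross 180°.
Leg 5: +159.36° → +141.91°, shortest Δλ = -17.45° (west) — does not cross 180°.
Total crossings: 0.

0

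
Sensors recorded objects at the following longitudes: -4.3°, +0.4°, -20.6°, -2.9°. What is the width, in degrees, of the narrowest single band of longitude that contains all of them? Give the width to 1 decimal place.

Sort the longitudes: -20.6°, -4.3°, -2.9°, +0.4°.
Eastward gaps between consecutive values (wrapping around): 16.3°, 1.4°, 3.3°, 339.0°.
Largest gap = 339.0° ⇒ minimal covering band is its complement: 360° − 339.0° = 21.0°.
Band runs from -20.6° eastward to +0.4°.

21.0°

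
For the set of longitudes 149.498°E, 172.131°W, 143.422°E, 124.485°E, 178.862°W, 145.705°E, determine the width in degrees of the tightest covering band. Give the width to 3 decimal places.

63.384°

Sort the longitudes: -178.862°, -172.131°, +124.485°, +143.422°, +145.705°, +149.498°.
Eastward gaps between consecutive values (wrapping around): 6.731°, 296.616°, 18.937°, 2.283°, 3.793°, 31.640°.
Largest gap = 296.616° ⇒ minimal covering band is its complement: 360° − 296.616° = 63.384°.
Band runs from +124.485° eastward to -172.131°, crossing the antimeridian.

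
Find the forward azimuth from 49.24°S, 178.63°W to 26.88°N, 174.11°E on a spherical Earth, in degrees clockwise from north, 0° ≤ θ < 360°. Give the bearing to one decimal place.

Δλ = 174.11 − -178.63 = 352.74°; wrapped into (−180°, 180°]: -7.26°.
θ = atan2( sin Δλ · cos φ₂ , cos φ₁ · sin φ₂ − sin φ₁ · cos φ₂ · cos Δλ )
  = atan2(-0.11272, 0.96538) = -6.660° → normalised to [0°, 360°): 353.340°.

353.3°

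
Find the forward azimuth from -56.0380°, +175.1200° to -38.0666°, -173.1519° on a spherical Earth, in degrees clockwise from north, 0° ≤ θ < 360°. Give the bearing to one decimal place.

28.5°

Δλ = -173.1519 − 175.1200 = -348.2719°; wrapped into (−180°, 180°]: 11.7281°.
θ = atan2( sin Δλ · cos φ₂ , cos φ₁ · sin φ₂ − sin φ₁ · cos φ₂ · cos Δλ )
  = atan2(0.16003, 0.29491) = 28.486° → normalised to [0°, 360°): 28.486°.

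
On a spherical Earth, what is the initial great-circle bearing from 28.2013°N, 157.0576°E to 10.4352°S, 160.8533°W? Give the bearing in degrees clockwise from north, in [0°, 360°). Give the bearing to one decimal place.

Δλ = -160.8533 − 157.0576 = -317.9109°; wrapped into (−180°, 180°]: 42.0891°.
θ = atan2( sin Δλ · cos φ₂ , cos φ₁ · sin φ₂ − sin φ₁ · cos φ₂ · cos Δλ )
  = atan2(0.65920, -0.50452) = 127.429° → normalised to [0°, 360°): 127.429°.

127.4°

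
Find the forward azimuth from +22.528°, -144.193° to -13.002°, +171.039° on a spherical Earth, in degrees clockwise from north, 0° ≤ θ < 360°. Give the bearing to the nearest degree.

Δλ = 171.039 − -144.193 = 315.232°; wrapped into (−180°, 180°]: -44.768°.
θ = atan2( sin Δλ · cos φ₂ , cos φ₁ · sin φ₂ − sin φ₁ · cos φ₂ · cos Δλ )
  = atan2(-0.68618, -0.47286) = -124.571° → normalised to [0°, 360°): 235.429°.

235°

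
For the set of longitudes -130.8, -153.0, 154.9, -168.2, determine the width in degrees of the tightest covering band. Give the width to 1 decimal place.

Sort the longitudes: -168.2°, -153.0°, -130.8°, +154.9°.
Eastward gaps between consecutive values (wrapping around): 15.2°, 22.2°, 285.7°, 36.9°.
Largest gap = 285.7° ⇒ minimal covering band is its complement: 360° − 285.7° = 74.3°.
Band runs from +154.9° eastward to -130.8°, crossing the antimeridian.

74.3°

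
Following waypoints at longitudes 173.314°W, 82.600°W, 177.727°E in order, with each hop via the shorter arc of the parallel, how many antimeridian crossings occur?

1

Leg 1: -173.314° → -82.600°, shortest Δλ = 90.714° (east) — does not cross 180°.
Leg 2: -82.600° → +177.727°, shortest Δλ = -99.673° (west) — crosses 180°.
Total crossings: 1.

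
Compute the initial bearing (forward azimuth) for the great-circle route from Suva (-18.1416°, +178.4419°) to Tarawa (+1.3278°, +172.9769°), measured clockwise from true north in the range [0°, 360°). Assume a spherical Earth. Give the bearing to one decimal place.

Δλ = 172.9769 − 178.4419 = -5.4650°.
θ = atan2( sin Δλ · cos φ₂ , cos φ₁ · sin φ₂ − sin φ₁ · cos φ₂ · cos Δλ )
  = atan2(-0.09521, 0.33189) = -16.007° → normalised to [0°, 360°): 343.993°.

344.0°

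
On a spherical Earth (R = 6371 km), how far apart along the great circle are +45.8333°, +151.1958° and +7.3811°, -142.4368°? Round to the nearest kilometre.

7599 km

Δλ = -142.4368 − 151.1958 = -293.6326°; wrapped into (−180°, 180°]: 66.3674°.
Δφ = 7.3811 − 45.8333 = -38.4522°.
a = sin²(Δφ/2) + cos φ₁ · cos φ₂ · sin²(Δλ/2) = 0.315428.
c = 2·atan2(√a, √(1−a)) = 1.19271 rad → d = 6371·c ≈ 7598.75 km.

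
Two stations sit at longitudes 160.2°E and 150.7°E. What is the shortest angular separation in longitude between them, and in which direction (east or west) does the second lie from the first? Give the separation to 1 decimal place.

Raw difference: 150.7 − 160.2 = -9.5°.
Normalise into (−180°, 180°]: -9.5° stays -9.5°.
Negative ⇒ the second point lies to the west; separation 9.5°.

9.5° west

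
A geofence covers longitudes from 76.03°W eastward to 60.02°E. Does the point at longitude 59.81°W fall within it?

Band width going east from -76.03° to +60.02°: ((60.02 − -76.03) mod 360) = 136.05°.
Offset of -59.81° east of the west edge: ((-59.81 − -76.03) mod 360) = 16.22°.
16.22° ≤ 136.05° ⇒ inside.

Yes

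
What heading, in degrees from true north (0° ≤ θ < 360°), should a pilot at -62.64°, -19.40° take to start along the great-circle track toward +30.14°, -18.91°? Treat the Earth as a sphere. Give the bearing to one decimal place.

Δλ = -18.91 − -19.40 = 0.49°.
θ = atan2( sin Δλ · cos φ₂ , cos φ₁ · sin φ₂ − sin φ₁ · cos φ₂ · cos Δλ )
  = atan2(0.00740, 0.99880) = 0.424° → normalised to [0°, 360°): 0.424°.

0.4°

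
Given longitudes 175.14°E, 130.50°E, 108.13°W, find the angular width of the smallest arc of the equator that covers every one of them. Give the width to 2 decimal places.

Sort the longitudes: -108.13°, +130.50°, +175.14°.
Eastward gaps between consecutive values (wrapping around): 238.63°, 44.64°, 76.73°.
Largest gap = 238.63° ⇒ minimal covering band is its complement: 360° − 238.63° = 121.37°.
Band runs from +130.50° eastward to -108.13°, crossing the antimeridian.

121.37°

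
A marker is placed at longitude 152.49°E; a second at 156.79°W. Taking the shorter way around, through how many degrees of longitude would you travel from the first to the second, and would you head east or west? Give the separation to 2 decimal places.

50.72° east

Raw difference: -156.79 − 152.49 = -309.28°.
Normalise into (−180°, 180°]: -309.28° + 360° = 50.72°.
Positive ⇒ the second point lies to the east; separation 50.72°.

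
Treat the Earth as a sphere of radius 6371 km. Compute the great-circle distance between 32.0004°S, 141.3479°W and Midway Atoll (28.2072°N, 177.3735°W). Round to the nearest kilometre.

7703 km

Δλ = -177.3735 − -141.3479 = -36.0256°.
Δφ = 28.2072 − -32.0004 = 60.2076°.
a = sin²(Δφ/2) + cos φ₁ · cos φ₂ · sin²(Δλ/2) = 0.323033.
c = 2·atan2(√a, √(1−a)) = 1.20902 rad → d = 6371·c ≈ 7702.68 km.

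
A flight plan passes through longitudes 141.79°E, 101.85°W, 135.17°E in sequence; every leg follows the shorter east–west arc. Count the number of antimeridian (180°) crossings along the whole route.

2

Leg 1: +141.79° → -101.85°, shortest Δλ = 116.36° (east) — crosses 180°.
Leg 2: -101.85° → +135.17°, shortest Δλ = -122.98° (west) — crosses 180°.
Total crossings: 2.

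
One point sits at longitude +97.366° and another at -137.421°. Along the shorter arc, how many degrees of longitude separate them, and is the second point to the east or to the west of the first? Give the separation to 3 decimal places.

125.213° east

Raw difference: -137.421 − 97.366 = -234.787°.
Normalise into (−180°, 180°]: -234.787° + 360° = 125.213°.
Positive ⇒ the second point lies to the east; separation 125.213°.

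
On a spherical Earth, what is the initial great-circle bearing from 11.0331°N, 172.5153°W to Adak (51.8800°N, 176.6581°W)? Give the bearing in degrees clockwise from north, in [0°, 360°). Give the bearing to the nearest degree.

356°

Δλ = -176.6581 − -172.5153 = -4.1428°.
θ = atan2( sin Δλ · cos φ₂ , cos φ₁ · sin φ₂ − sin φ₁ · cos φ₂ · cos Δλ )
  = atan2(-0.04460, 0.65435) = -3.899° → normalised to [0°, 360°): 356.101°.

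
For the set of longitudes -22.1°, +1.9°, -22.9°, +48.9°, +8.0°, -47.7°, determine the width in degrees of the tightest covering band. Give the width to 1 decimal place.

96.6°

Sort the longitudes: -47.7°, -22.9°, -22.1°, +1.9°, +8.0°, +48.9°.
Eastward gaps between consecutive values (wrapping around): 24.8°, 0.8°, 24.0°, 6.1°, 40.9°, 263.4°.
Largest gap = 263.4° ⇒ minimal covering band is its complement: 360° − 263.4° = 96.6°.
Band runs from -47.7° eastward to +48.9°.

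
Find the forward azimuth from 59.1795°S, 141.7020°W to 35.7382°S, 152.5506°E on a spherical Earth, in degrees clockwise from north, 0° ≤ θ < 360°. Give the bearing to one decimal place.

Δλ = 152.5506 − -141.7020 = 294.2526°; wrapped into (−180°, 180°]: -65.7474°.
θ = atan2( sin Δλ · cos φ₂ , cos φ₁ · sin φ₂ − sin φ₁ · cos φ₂ · cos Δλ )
  = atan2(-0.74006, -0.01293) = -91.001° → normalised to [0°, 360°): 268.999°.

269.0°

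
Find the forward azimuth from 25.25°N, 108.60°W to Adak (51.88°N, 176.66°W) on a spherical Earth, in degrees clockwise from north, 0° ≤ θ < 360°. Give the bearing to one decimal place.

317.0°

Δλ = -176.66 − -108.60 = -68.06°.
θ = atan2( sin Δλ · cos φ₂ , cos φ₁ · sin φ₂ − sin φ₁ · cos φ₂ · cos Δλ )
  = atan2(-0.57260, 0.61316) = -43.041° → normalised to [0°, 360°): 316.959°.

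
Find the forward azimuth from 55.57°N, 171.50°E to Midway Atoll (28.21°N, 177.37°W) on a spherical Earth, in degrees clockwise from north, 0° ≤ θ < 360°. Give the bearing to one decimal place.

159.1°

Δλ = -177.37 − 171.50 = -348.87°; wrapped into (−180°, 180°]: 11.13°.
θ = atan2( sin Δλ · cos φ₂ , cos φ₁ · sin φ₂ − sin φ₁ · cos φ₂ · cos Δλ )
  = atan2(0.17011, -0.44591) = 159.119° → normalised to [0°, 360°): 159.119°.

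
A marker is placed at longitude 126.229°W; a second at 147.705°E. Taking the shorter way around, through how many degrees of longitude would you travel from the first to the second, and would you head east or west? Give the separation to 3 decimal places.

86.066° west

Raw difference: 147.705 − -126.229 = 273.934°.
Normalise into (−180°, 180°]: 273.934° − 360° = -86.066°.
Negative ⇒ the second point lies to the west; separation 86.066°.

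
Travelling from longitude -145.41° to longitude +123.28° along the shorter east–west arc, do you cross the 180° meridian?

Yes

Naïve |123.28 − -145.41| = 268.69° > 180°, so the shorter arc goes the other way round — across 180°.
Signed shortest Δλ = ((123.28 − -145.41 + 180) mod 360) − 180 = -91.31°.
Going west by 91.31° from -145.41° passes through 180° before reaching +123.28°.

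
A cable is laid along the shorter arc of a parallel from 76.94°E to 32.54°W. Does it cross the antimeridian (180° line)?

No

Signed shortest Δλ = ((-32.54 − 76.94 + 180) mod 360) − 180 = -109.48°.
Going west by 109.48° from +76.94° reaches -32.54° without touching 180°.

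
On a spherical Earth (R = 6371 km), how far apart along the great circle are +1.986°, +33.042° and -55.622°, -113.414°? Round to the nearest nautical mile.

Δλ = -113.414 − 33.042 = -146.456°.
Δφ = -55.622 − 1.986 = -57.608°.
a = sin²(Δφ/2) + cos φ₁ · cos φ₂ · sin²(Δλ/2) = 0.749467.
c = 2·atan2(√a, √(1−a)) = 2.09316 rad → d = 6371·c ≈ 13335.55 km ≈ 7200.62 nmi.

7201 nmi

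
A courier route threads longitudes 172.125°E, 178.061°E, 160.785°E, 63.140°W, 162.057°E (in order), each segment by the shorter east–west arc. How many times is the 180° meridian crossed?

Leg 1: +172.125° → +178.061°, shortest Δλ = 5.936° (east) — does not cross 180°.
Leg 2: +178.061° → +160.785°, shortest Δλ = -17.276° (west) — does not cross 180°.
Leg 3: +160.785° → -63.140°, shortest Δλ = 136.075° (east) — crosses 180°.
Leg 4: -63.140° → +162.057°, shortest Δλ = -134.803° (west) — crosses 180°.
Total crossings: 2.

2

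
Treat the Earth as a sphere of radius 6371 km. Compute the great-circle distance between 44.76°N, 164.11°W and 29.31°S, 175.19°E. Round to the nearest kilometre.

Δλ = 175.19 − -164.11 = 339.30°; wrapped into (−180°, 180°]: -20.70°.
Δφ = -29.31 − 44.76 = -74.07°.
a = sin²(Δφ/2) + cos φ₁ · cos φ₂ · sin²(Δλ/2) = 0.382754.
c = 2·atan2(√a, √(1−a)) = 1.33410 rad → d = 6371·c ≈ 8499.55 km.

8500 km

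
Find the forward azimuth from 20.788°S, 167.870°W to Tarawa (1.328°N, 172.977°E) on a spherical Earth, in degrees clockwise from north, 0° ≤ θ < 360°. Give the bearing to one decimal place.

317.4°

Δλ = 172.977 − -167.870 = 340.847°; wrapped into (−180°, 180°]: -19.153°.
θ = atan2( sin Δλ · cos φ₂ , cos φ₁ · sin φ₂ − sin φ₁ · cos φ₂ · cos Δλ )
  = atan2(-0.32800, 0.35684) = -42.589° → normalised to [0°, 360°): 317.411°.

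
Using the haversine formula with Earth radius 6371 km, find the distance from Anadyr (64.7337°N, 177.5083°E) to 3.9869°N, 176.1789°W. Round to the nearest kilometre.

6774 km

Δλ = -176.1789 − 177.5083 = -353.6872°; wrapped into (−180°, 180°]: 6.3128°.
Δφ = 3.9869 − 64.7337 = -60.7468°.
a = sin²(Δφ/2) + cos φ₁ · cos φ₂ · sin²(Δλ/2) = 0.256956.
c = 2·atan2(√a, √(1−a)) = 1.06319 rad → d = 6371·c ≈ 6773.57 km.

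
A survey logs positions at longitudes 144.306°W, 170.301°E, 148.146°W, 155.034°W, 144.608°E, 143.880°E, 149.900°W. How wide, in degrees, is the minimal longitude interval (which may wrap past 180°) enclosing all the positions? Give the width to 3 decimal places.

Sort the longitudes: -155.034°, -149.900°, -148.146°, -144.306°, +143.880°, +144.608°, +170.301°.
Eastward gaps between consecutive values (wrapping around): 5.134°, 1.754°, 3.840°, 288.186°, 0.728°, 25.693°, 34.665°.
Largest gap = 288.186° ⇒ minimal covering band is its complement: 360° − 288.186° = 71.814°.
Band runs from +143.880° eastward to -144.306°, crossing the antimeridian.

71.814°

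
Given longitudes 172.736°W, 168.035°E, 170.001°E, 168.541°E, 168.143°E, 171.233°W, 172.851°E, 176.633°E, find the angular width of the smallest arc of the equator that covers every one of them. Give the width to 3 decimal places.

Sort the longitudes: -172.736°, -171.233°, +168.035°, +168.143°, +168.541°, +170.001°, +172.851°, +176.633°.
Eastward gaps between consecutive values (wrapping around): 1.503°, 339.268°, 0.108°, 0.398°, 1.460°, 2.850°, 3.782°, 10.631°.
Largest gap = 339.268° ⇒ minimal covering band is its complement: 360° − 339.268° = 20.732°.
Band runs from +168.035° eastward to -171.233°, crossing the antimeridian.

20.732°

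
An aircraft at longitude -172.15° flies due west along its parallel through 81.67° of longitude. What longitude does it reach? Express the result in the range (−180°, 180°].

+106.18°

Start at -172.15°; shift −81.67° → -253.82°.
-253.82° lies outside (−180°, 180°]; add 360° → +106.18°.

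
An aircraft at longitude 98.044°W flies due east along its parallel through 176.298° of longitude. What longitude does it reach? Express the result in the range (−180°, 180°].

78.254°E

Start at -98.044°; shift +176.298° → +78.254°.
+78.254° already lies in (−180°, 180°].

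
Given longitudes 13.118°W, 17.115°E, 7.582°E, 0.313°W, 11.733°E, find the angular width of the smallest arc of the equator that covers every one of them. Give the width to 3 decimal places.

Sort the longitudes: -13.118°, -0.313°, +7.582°, +11.733°, +17.115°.
Eastward gaps between consecutive values (wrapping around): 12.805°, 7.895°, 4.151°, 5.382°, 329.767°.
Largest gap = 329.767° ⇒ minimal covering band is its complement: 360° − 329.767° = 30.233°.
Band runs from -13.118° eastward to +17.115°.

30.233°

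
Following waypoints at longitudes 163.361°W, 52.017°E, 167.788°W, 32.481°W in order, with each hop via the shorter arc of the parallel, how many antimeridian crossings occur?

2

Leg 1: -163.361° → +52.017°, shortest Δλ = -144.622° (west) — crosses 180°.
Leg 2: +52.017° → -167.788°, shortest Δλ = 140.195° (east) — crosses 180°.
Leg 3: -167.788° → -32.481°, shortest Δλ = 135.307° (east) — does not cross 180°.
Total crossings: 2.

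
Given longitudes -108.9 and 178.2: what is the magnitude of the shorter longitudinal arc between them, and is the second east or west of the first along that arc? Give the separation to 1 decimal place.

Raw difference: 178.2 − -108.9 = 287.1°.
Normalise into (−180°, 180°]: 287.1° − 360° = -72.9°.
Negative ⇒ the second point lies to the west; separation 72.9°.

72.9° west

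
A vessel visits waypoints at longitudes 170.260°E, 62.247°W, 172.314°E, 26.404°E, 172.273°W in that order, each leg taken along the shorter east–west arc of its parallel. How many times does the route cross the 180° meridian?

3

Leg 1: +170.260° → -62.247°, shortest Δλ = 127.493° (east) — crosses 180°.
Leg 2: -62.247° → +172.314°, shortest Δλ = -125.439° (west) — crosses 180°.
Leg 3: +172.314° → +26.404°, shortest Δλ = -145.91° (west) — does not cross 180°.
Leg 4: +26.404° → -172.273°, shortest Δλ = 161.323° (east) — crosses 180°.
Total crossings: 3.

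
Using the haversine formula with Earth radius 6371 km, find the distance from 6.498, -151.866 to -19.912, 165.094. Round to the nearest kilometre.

Δλ = 165.094 − -151.866 = 316.960°; wrapped into (−180°, 180°]: -43.040°.
Δφ = -19.912 − 6.498 = -26.410°.
a = sin²(Δφ/2) + cos φ₁ · cos φ₂ · sin²(Δλ/2) = 0.177887.
c = 2·atan2(√a, √(1−a)) = 0.87079 rad → d = 6371·c ≈ 5547.77 km.

5548 km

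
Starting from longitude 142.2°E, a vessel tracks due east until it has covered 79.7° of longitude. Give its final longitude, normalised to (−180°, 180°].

Start at +142.2°; shift +79.7° → +221.9°.
+221.9° lies outside (−180°, 180°]; subtract 360° → -138.1°.

138.1°W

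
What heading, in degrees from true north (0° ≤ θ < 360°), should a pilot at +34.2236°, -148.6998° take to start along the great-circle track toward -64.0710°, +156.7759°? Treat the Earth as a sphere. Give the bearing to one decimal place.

201.9°

Δλ = 156.7759 − -148.6998 = 305.4757°; wrapped into (−180°, 180°]: -54.5243°.
θ = atan2( sin Δλ · cos φ₂ , cos φ₁ · sin φ₂ − sin φ₁ · cos φ₂ · cos Δλ )
  = atan2(-0.35609, -0.88634) = -158.112° → normalised to [0°, 360°): 201.888°.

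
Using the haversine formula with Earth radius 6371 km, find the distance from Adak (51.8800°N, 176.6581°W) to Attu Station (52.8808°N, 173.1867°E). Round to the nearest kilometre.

Δλ = 173.1867 − -176.6581 = 349.8448°; wrapped into (−180°, 180°]: -10.1552°.
Δφ = 52.8808 − 51.8800 = 1.0008°.
a = sin²(Δφ/2) + cos φ₁ · cos φ₂ · sin²(Δλ/2) = 0.002994.
c = 2·atan2(√a, √(1−a)) = 0.10950 rad → d = 6371·c ≈ 697.60 km.

698 km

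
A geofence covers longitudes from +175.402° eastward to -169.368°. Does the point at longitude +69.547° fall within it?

Band width going east from +175.402° to -169.368°: ((-169.368 − 175.402) mod 360) = 15.230°.
Offset of +69.547° east of the west edge: ((69.547 − 175.402) mod 360) = 254.145°.
254.145° > 15.230° ⇒ outside.

No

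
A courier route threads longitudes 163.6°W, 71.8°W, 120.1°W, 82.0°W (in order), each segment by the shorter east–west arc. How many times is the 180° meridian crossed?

Leg 1: -163.6° → -71.8°, shortest Δλ = 91.8° (east) — does not cross 180°.
Leg 2: -71.8° → -120.1°, shortest Δλ = -48.3° (west) — does not cross 180°.
Leg 3: -120.1° → -82.0°, shortest Δλ = 38.1° (east) — does not cross 180°.
Total crossings: 0.

0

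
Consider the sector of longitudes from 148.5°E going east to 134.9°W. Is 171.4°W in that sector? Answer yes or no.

Yes

Band width going east from +148.5° to -134.9°: ((-134.9 − 148.5) mod 360) = 76.6°.
Offset of -171.4° east of the west edge: ((-171.4 − 148.5) mod 360) = 40.1°.
40.1° ≤ 76.6° ⇒ inside.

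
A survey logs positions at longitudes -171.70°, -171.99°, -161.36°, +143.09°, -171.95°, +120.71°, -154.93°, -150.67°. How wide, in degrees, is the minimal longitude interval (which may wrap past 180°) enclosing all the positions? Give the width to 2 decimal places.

Sort the longitudes: -171.99°, -171.95°, -171.70°, -161.36°, -154.93°, -150.67°, +120.71°, +143.09°.
Eastward gaps between consecutive values (wrapping around): 0.04°, 0.25°, 10.34°, 6.43°, 4.26°, 271.38°, 22.38°, 44.92°.
Largest gap = 271.38° ⇒ minimal covering band is its complement: 360° − 271.38° = 88.62°.
Band runs from +120.71° eastward to -150.67°, crossing the antimeridian.

88.62°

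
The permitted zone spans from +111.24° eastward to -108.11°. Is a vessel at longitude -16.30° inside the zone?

No

Band width going east from +111.24° to -108.11°: ((-108.11 − 111.24) mod 360) = 140.65°.
Offset of -16.30° east of the west edge: ((-16.30 − 111.24) mod 360) = 232.46°.
232.46° > 140.65° ⇒ outside.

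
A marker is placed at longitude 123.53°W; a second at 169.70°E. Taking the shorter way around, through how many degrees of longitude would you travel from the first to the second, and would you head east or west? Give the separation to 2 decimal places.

66.77° west

Raw difference: 169.70 − -123.53 = 293.23°.
Normalise into (−180°, 180°]: 293.23° − 360° = -66.77°.
Negative ⇒ the second point lies to the west; separation 66.77°.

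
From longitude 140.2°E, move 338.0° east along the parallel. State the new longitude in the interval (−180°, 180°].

118.2°E

Start at +140.2°; shift +338.0° → +478.2°.
+478.2° lies outside (−180°, 180°]; subtract 360° → +118.2°.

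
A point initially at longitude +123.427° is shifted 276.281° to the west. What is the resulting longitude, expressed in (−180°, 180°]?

Start at +123.427°; shift −276.281° → -152.854°.
-152.854° already lies in (−180°, 180°].

-152.854°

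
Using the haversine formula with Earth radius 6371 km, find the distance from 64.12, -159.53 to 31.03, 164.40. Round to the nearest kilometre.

4447 km

Δλ = 164.40 − -159.53 = 323.93°; wrapped into (−180°, 180°]: -36.07°.
Δφ = 31.03 − 64.12 = -33.09°.
a = sin²(Δφ/2) + cos φ₁ · cos φ₂ · sin²(Δλ/2) = 0.116944.
c = 2·atan2(√a, √(1−a)) = 0.69803 rad → d = 6371·c ≈ 4447.12 km.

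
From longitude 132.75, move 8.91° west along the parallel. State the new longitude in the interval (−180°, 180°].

Start at +132.75°; shift −8.91° → +123.84°.
+123.84° already lies in (−180°, 180°].

+123.84°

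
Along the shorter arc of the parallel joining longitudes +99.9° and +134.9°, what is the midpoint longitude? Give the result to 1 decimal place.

Signed shortest Δλ from +99.9° to +134.9° is +35.0°.
Midpoint longitude = +99.9° + (+35.0°)/2 = +99.9° + 17.5° = +117.4°.

+117.4°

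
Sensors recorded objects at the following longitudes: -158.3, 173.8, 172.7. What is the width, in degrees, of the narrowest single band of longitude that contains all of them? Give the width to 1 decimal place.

Sort the longitudes: -158.3°, +172.7°, +173.8°.
Eastward gaps between consecutive values (wrapping around): 331.0°, 1.1°, 27.9°.
Largest gap = 331.0° ⇒ minimal covering band is its complement: 360° − 331.0° = 29.0°.
Band runs from +172.7° eastward to -158.3°, crossing the antimeridian.

29.0°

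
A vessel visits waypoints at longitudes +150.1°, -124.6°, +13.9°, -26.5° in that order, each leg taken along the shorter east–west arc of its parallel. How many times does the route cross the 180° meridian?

1

Leg 1: +150.1° → -124.6°, shortest Δλ = 85.3° (east) — crosses 180°.
Leg 2: -124.6° → +13.9°, shortest Δλ = 138.5° (east) — does not cross 180°.
Leg 3: +13.9° → -26.5°, shortest Δλ = -40.4° (west) — does not cross 180°.
Total crossings: 1.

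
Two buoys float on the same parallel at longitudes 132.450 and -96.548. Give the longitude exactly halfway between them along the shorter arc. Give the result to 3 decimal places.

Signed shortest Δλ from +132.450° to -96.548° is +131.002°.
Midpoint longitude = +132.450° + (+131.002°)/2 = +132.450° + 65.501° = +197.951°.
Normalise into (−180°, 180°]: -162.049°.
(The naïve average (+132.450 + -96.548)/2 = 17.951° is on the wrong side of the globe.)

-162.049°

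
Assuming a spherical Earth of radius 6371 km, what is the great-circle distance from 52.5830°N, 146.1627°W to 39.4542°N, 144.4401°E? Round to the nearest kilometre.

Δλ = 144.4401 − -146.1627 = 290.6028°; wrapped into (−180°, 180°]: -69.3972°.
Δφ = 39.4542 − 52.5830 = -13.1288°.
a = sin²(Δφ/2) + cos φ₁ · cos φ₂ · sin²(Δλ/2) = 0.165102.
c = 2·atan2(√a, √(1−a)) = 0.83686 rad → d = 6371·c ≈ 5331.65 km.

5332 km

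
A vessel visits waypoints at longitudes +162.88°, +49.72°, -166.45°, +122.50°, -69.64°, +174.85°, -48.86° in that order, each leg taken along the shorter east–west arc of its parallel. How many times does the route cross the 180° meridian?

Leg 1: +162.88° → +49.72°, shortest Δλ = -113.16° (west) — does not cross 180°.
Leg 2: +49.72° → -166.45°, shortest Δλ = 143.83° (east) — crosses 180°.
Leg 3: -166.45° → +122.50°, shortest Δλ = -71.05° (west) — crosses 180°.
Leg 4: +122.50° → -69.64°, shortest Δλ = 167.86° (east) — crosses 180°.
Leg 5: -69.64° → +174.85°, shortest Δλ = -115.51° (west) — crosses 180°.
Leg 6: +174.85° → -48.86°, shortest Δλ = 136.29° (east) — crosses 180°.
Total crossings: 5.

5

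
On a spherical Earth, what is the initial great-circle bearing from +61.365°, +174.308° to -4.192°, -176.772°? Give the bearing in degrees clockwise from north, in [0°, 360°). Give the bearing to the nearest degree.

170°

Δλ = -176.772 − 174.308 = -351.080°; wrapped into (−180°, 180°]: 8.920°.
θ = atan2( sin Δλ · cos φ₂ , cos φ₁ · sin φ₂ − sin φ₁ · cos φ₂ · cos Δλ )
  = atan2(0.15464, -0.89979) = 170.248° → normalised to [0°, 360°): 170.248°.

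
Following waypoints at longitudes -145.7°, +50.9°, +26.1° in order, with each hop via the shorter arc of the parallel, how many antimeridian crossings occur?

1

Leg 1: -145.7° → +50.9°, shortest Δλ = -163.4° (west) — crosses 180°.
Leg 2: +50.9° → +26.1°, shortest Δλ = -24.8° (west) — does not cross 180°.
Total crossings: 1.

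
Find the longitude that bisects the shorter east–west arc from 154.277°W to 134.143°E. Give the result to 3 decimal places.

169.933°E

Signed shortest Δλ from -154.277° to +134.143° is -71.580°.
Midpoint longitude = -154.277° + (-71.580°)/2 = -154.277° − 35.790° = -190.067°.
Normalise into (−180°, 180°]: +169.933°.
(The naïve average (-154.277 + +134.143)/2 = -10.067° is on the wrong side of the globe.)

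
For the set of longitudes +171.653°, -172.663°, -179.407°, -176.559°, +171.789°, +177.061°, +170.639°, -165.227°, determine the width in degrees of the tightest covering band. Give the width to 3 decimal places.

Sort the longitudes: -179.407°, -176.559°, -172.663°, -165.227°, +170.639°, +171.653°, +171.789°, +177.061°.
Eastward gaps between consecutive values (wrapping around): 2.848°, 3.896°, 7.436°, 335.866°, 1.014°, 0.136°, 5.272°, 3.532°.
Largest gap = 335.866° ⇒ minimal covering band is its complement: 360° − 335.866° = 24.134°.
Band runs from +170.639° eastward to -165.227°, crossing the antimeridian.

24.134°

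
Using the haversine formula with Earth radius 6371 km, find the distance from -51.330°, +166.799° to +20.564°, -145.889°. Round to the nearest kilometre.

Δλ = -145.889 − 166.799 = -312.688°; wrapped into (−180°, 180°]: 47.312°.
Δφ = 20.564 − -51.330 = 71.894°.
a = sin²(Δφ/2) + cos φ₁ · cos φ₂ · sin²(Δλ/2) = 0.438799.
c = 2·atan2(√a, √(1−a)) = 1.44809 rad → d = 6371·c ≈ 9225.75 km.

9226 km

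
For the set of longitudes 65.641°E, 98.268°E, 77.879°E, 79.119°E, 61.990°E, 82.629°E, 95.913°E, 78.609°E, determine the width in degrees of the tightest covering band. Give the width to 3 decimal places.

Sort the longitudes: +61.990°, +65.641°, +77.879°, +78.609°, +79.119°, +82.629°, +95.913°, +98.268°.
Eastward gaps between consecutive values (wrapping around): 3.651°, 12.238°, 0.730°, 0.510°, 3.510°, 13.284°, 2.355°, 323.722°.
Largest gap = 323.722° ⇒ minimal covering band is its complement: 360° − 323.722° = 36.278°.
Band runs from +61.990° eastward to +98.268°.

36.278°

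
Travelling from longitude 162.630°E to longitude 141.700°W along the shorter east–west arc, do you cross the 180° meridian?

Yes

Naïve |-141.700 − 162.630| = 304.33° > 180°, so the shorter arc goes the other way round — across 180°.
Signed shortest Δλ = ((-141.700 − 162.630 + 180) mod 360) − 180 = 55.67°.
Going east by 55.67° from +162.630° passes through 180° before reaching -141.700°.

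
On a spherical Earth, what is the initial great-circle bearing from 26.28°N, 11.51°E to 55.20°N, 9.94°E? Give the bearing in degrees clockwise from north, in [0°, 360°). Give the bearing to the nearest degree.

358°

Δλ = 9.94 − 11.51 = -1.57°.
θ = atan2( sin Δλ · cos φ₂ , cos φ₁ · sin φ₂ − sin φ₁ · cos φ₂ · cos Δλ )
  = atan2(-0.01564, 0.48368) = -1.852° → normalised to [0°, 360°): 358.148°.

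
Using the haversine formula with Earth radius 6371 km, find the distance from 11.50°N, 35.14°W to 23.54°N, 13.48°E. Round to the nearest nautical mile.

Δλ = 13.48 − -35.14 = 48.62°.
Δφ = 23.54 − 11.50 = 12.04°.
a = sin²(Δφ/2) + cos φ₁ · cos φ₂ · sin²(Δλ/2) = 0.163251.
c = 2·atan2(√a, √(1−a)) = 0.83187 rad → d = 6371·c ≈ 5299.82 km ≈ 2861.67 nmi.

2862 nmi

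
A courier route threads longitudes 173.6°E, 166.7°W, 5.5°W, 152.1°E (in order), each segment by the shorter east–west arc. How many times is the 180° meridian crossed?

1

Leg 1: +173.6° → -166.7°, shortest Δλ = 19.7° (east) — crosses 180°.
Leg 2: -166.7° → -5.5°, shortest Δλ = 161.2° (east) — does not cross 180°.
Leg 3: -5.5° → +152.1°, shortest Δλ = 157.6° (east) — does not cross 180°.
Total crossings: 1.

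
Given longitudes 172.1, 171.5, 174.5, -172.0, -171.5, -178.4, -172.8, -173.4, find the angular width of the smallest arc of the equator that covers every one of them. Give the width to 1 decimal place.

Sort the longitudes: -178.4°, -173.4°, -172.8°, -172.0°, -171.5°, +171.5°, +172.1°, +174.5°.
Eastward gaps between consecutive values (wrapping around): 5.0°, 0.6°, 0.8°, 0.5°, 343.0°, 0.6°, 2.4°, 7.1°.
Largest gap = 343.0° ⇒ minimal covering band is its complement: 360° − 343.0° = 17.0°.
Band runs from +171.5° eastward to -171.5°, crossing the antimeridian.

17.0°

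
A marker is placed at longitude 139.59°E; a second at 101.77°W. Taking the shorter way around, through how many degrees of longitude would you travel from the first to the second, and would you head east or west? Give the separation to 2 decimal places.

118.64° east

Raw difference: -101.77 − 139.59 = -241.36°.
Normalise into (−180°, 180°]: -241.36° + 360° = 118.64°.
Positive ⇒ the second point lies to the east; separation 118.64°.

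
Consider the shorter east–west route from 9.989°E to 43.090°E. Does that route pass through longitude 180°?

Signed shortest Δλ = ((43.090 − 9.989 + 180) mod 360) − 180 = 33.101°.
Going east by 33.101° from +9.989° reaches +43.090° without touching 180°.

No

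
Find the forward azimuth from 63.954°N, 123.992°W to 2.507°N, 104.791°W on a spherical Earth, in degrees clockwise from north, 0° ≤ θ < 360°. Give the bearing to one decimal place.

Δλ = -104.791 − -123.992 = 19.201°.
θ = atan2( sin Δλ · cos φ₂ , cos φ₁ · sin φ₂ − sin φ₁ · cos φ₂ · cos Δλ )
  = atan2(0.32857, -0.82844) = 158.366° → normalised to [0°, 360°): 158.366°.

158.4°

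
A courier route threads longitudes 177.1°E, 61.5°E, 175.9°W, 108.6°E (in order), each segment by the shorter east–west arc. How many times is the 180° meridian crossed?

Leg 1: +177.1° → +61.5°, shortest Δλ = -115.6° (west) — does not cross 180°.
Leg 2: +61.5° → -175.9°, shortest Δλ = 122.6° (east) — crosses 180°.
Leg 3: -175.9° → +108.6°, shortest Δλ = -75.5° (west) — crosses 180°.
Total crossings: 2.

2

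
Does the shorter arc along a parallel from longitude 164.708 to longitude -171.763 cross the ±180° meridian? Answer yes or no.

Yes

Naïve |-171.763 − 164.708| = 336.471° > 180°, so the shorter arc goes the other way round — across 180°.
Signed shortest Δλ = ((-171.763 − 164.708 + 180) mod 360) − 180 = 23.529°.
Going east by 23.529° from +164.708° passes through 180° before reaching -171.763°.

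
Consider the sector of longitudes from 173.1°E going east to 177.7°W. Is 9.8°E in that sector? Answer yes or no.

Band width going east from +173.1° to -177.7°: ((-177.7 − 173.1) mod 360) = 9.2°.
Offset of +9.8° east of the west edge: ((9.8 − 173.1) mod 360) = 196.7°.
196.7° > 9.2° ⇒ outside.

No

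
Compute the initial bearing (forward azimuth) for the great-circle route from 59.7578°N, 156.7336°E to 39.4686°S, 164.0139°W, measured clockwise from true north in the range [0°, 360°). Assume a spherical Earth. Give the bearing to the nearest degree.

Δλ = -164.0139 − 156.7336 = -320.7475°; wrapped into (−180°, 180°]: 39.2525°.
θ = atan2( sin Δλ · cos φ₂ , cos φ₁ · sin φ₂ − sin φ₁ · cos φ₂ · cos Δλ )
  = atan2(0.48846, -0.83658) = 149.721° → normalised to [0°, 360°): 149.721°.

150°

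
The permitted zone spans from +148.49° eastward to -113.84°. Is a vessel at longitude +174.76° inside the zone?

Band width going east from +148.49° to -113.84°: ((-113.84 − 148.49) mod 360) = 97.67°.
Offset of +174.76° east of the west edge: ((174.76 − 148.49) mod 360) = 26.27°.
26.27° ≤ 97.67° ⇒ inside.

Yes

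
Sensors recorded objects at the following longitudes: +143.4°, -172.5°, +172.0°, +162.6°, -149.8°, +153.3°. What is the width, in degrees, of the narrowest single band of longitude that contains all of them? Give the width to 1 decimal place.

Sort the longitudes: -172.5°, -149.8°, +143.4°, +153.3°, +162.6°, +172.0°.
Eastward gaps between consecutive values (wrapping around): 22.7°, 293.2°, 9.9°, 9.3°, 9.4°, 15.5°.
Largest gap = 293.2° ⇒ minimal covering band is its complement: 360° − 293.2° = 66.8°.
Band runs from +143.4° eastward to -149.8°, crossing the antimeridian.

66.8°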